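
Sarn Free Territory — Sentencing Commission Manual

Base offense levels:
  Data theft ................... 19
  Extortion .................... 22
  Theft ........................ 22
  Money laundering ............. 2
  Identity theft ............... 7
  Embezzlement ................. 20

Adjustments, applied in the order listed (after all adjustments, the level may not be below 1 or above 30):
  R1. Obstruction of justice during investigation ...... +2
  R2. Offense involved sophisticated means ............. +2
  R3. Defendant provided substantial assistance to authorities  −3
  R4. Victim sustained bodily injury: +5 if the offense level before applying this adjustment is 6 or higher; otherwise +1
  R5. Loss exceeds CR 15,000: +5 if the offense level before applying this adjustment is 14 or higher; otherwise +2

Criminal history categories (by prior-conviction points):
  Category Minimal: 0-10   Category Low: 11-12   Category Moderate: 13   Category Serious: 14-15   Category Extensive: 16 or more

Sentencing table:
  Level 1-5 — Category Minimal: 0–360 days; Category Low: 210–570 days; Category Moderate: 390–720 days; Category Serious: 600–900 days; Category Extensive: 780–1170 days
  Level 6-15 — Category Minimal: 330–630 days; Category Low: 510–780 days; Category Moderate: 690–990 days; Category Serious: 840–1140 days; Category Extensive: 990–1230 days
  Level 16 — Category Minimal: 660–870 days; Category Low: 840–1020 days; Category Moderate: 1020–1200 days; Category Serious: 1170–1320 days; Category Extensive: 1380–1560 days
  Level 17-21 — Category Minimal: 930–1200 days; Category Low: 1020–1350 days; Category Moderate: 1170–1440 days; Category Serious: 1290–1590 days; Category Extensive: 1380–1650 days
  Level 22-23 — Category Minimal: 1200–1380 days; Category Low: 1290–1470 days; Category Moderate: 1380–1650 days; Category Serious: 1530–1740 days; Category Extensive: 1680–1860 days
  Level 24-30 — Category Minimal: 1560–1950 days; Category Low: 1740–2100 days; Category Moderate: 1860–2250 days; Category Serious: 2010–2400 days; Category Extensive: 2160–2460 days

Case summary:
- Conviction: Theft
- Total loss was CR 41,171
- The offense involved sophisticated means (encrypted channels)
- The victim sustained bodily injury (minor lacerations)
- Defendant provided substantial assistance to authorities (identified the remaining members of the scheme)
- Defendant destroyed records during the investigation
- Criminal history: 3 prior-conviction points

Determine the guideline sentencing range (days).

1560-1950 days

Base offense level for theft: 22.
R1 applies: 22 + 2 = 24.
R2 applies: 24 + 2 = 26.
R3 applies: 26 − 3 = 23.
R4 applies (level before this adjustment is 23 ≥ 6, so +5): 23 + 5 = 28.
R5 applies (level before this adjustment is 28 ≥ 14, so +5): 28 + 5 = 33.
Level 33 exceeds the maximum of 30; capped at 30.
Final offense level: 30.
Criminal history: 3 prior points → Category Minimal (0-10).
Level 30 falls in the 24-30 band.
Grid: Level 24-30 × Category Minimal = 1560-1950 days.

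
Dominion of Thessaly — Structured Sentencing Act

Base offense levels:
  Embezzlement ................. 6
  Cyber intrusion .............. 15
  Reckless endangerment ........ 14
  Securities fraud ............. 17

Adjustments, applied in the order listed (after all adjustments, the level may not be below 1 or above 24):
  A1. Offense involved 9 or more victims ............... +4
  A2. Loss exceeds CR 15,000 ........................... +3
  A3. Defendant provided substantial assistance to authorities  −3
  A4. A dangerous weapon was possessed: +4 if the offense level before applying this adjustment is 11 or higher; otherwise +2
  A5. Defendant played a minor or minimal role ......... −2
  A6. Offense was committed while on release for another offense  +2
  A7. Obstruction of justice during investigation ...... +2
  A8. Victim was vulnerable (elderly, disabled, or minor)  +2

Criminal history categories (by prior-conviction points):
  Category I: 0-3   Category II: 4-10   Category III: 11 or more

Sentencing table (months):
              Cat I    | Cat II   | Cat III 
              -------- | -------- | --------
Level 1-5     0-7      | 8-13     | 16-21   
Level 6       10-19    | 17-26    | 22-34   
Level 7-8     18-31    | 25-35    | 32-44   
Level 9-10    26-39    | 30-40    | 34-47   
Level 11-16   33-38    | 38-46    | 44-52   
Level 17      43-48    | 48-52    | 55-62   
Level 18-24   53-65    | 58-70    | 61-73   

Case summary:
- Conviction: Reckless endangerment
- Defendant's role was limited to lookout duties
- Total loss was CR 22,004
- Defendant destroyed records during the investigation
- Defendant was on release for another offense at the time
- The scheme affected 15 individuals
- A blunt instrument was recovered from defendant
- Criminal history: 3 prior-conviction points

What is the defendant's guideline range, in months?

53-65 months

Base offense level for reckless endangerment: 14.
A1 applies: 14 + 4 = 18.
A2 applies: 18 + 3 = 21.
A3 does not apply.
A4 applies (level before this adjustment is 21 ≥ 11, so +4): 21 + 4 = 25.
A5 applies: 25 − 2 = 23.
A6 applies: 23 + 2 = 25.
A7 applies: 25 + 2 = 27.
Level 27 exceeds the maximum of 24; capped at 24.
Final offense level: 24.
Criminal history: 3 prior points → Category I (0-3).
Level 24 falls in the 18-24 band.
Grid: Level 18-24 × Category I = 53-65 months.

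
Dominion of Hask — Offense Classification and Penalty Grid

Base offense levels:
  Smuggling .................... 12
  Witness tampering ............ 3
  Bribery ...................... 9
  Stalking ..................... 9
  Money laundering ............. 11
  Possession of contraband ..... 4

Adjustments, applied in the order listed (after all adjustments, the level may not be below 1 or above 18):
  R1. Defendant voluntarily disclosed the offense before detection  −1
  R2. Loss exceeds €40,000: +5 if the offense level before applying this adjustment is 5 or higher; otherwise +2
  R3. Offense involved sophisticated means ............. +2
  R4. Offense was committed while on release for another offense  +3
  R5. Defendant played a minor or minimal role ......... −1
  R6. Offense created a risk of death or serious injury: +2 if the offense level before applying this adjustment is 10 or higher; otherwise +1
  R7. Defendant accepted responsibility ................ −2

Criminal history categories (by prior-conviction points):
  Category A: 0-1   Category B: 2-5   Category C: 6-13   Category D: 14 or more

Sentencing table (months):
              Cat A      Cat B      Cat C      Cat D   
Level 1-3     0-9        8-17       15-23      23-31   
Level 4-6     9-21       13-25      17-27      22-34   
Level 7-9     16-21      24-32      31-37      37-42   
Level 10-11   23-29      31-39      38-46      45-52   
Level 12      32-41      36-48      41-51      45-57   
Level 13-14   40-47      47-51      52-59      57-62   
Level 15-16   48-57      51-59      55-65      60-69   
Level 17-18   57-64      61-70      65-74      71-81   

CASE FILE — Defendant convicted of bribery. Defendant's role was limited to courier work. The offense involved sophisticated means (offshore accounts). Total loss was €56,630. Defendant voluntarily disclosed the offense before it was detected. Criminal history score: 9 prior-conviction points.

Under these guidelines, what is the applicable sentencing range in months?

52-59 months

Base offense level for bribery: 9.
R1 applies: 9 − 1 = 8.
R2 applies (level before this adjustment is 8 ≥ 5, so +5): 8 + 5 = 13.
R3 applies: 13 + 2 = 15.
R4 does not apply.
R5 applies: 15 − 1 = 14.
R6 does not apply.
R7 does not apply.
Final offense level: 14.
Criminal history: 9 prior points → Category C (6-13).
Level 14 falls in the 13-14 band.
Grid: Level 13-14 × Category C = 52-59 months.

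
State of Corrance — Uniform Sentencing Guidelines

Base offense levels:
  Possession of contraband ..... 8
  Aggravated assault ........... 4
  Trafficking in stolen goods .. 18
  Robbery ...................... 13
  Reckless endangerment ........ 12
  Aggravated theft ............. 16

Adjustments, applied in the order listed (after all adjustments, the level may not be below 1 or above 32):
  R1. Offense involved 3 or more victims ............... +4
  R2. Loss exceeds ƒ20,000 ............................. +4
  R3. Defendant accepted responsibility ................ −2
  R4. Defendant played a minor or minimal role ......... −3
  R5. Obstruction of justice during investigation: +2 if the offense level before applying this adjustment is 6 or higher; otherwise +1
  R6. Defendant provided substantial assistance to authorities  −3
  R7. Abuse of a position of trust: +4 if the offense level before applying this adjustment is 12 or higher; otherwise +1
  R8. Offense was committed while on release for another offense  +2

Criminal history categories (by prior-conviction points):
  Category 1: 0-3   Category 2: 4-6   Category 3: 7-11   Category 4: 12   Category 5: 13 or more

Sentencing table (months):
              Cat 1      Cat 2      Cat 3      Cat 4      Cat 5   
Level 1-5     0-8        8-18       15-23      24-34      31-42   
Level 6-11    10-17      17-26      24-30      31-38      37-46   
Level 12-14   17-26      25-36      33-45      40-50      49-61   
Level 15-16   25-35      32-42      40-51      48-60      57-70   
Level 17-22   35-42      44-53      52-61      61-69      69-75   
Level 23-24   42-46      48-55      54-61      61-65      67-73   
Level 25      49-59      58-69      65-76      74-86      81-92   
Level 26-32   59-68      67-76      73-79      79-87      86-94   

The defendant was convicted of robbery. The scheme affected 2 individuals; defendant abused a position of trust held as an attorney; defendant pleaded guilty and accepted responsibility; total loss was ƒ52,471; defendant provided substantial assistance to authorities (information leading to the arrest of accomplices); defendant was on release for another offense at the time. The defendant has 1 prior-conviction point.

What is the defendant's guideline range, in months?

Base offense level for robbery: 13.
R2 applies: 13 + 4 = 17.
R3 applies: 17 − 2 = 15.
R4 does not apply.
R5 does not apply.
R6 applies: 15 − 3 = 12.
R7 applies (level before this adjustment is 12 ≥ 12, so +4): 12 + 4 = 16.
R8 applies: 16 + 2 = 18.
Final offense level: 18.
Criminal history: 1 prior point → Category 1 (0-3).
Level 18 falls in the 17-22 band.
Grid: Level 17-22 × Category 1 = 35-42 months.

35-42 months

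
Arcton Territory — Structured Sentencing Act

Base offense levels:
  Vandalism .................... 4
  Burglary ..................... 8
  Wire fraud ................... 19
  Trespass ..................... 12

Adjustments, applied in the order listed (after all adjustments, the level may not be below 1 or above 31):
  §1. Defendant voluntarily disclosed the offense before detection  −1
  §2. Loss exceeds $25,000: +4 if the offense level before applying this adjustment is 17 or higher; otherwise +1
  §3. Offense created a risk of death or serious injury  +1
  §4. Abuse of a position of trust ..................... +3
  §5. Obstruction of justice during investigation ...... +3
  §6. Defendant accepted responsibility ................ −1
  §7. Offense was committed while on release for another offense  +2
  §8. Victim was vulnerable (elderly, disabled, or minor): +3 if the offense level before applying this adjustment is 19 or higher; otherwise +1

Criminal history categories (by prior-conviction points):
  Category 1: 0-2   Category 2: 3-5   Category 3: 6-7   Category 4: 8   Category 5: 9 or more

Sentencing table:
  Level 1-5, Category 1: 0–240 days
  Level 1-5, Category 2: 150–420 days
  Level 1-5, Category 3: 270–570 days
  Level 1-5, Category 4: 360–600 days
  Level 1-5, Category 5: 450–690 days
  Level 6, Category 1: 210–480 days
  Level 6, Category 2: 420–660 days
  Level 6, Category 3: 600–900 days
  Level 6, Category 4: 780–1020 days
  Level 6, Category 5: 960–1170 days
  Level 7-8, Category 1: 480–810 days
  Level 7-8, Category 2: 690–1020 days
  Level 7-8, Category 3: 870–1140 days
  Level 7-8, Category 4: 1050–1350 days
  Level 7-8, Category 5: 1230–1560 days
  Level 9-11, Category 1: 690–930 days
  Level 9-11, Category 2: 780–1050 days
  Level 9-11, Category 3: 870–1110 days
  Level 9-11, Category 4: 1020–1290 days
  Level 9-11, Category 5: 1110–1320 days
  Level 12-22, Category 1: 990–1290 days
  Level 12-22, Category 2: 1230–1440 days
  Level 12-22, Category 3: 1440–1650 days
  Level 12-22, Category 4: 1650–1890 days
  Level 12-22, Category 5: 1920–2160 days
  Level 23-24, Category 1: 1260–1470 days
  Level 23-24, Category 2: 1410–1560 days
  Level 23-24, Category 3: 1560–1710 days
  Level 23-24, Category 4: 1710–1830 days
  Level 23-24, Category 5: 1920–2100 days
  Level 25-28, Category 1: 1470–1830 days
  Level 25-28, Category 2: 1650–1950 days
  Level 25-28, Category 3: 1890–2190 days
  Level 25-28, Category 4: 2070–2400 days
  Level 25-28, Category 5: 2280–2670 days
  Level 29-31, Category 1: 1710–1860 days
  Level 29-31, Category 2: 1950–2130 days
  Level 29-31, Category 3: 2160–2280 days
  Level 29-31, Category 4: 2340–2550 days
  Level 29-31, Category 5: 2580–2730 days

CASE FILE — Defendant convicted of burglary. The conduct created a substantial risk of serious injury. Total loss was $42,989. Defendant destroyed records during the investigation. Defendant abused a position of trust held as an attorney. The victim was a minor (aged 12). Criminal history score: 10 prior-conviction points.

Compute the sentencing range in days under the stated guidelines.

1920-2160 days

Base offense level for burglary: 8.
§1 does not apply.
§2 applies (level before this adjustment is 8 < 17, so +1): 8 + 1 = 9.
§3 applies: 9 + 1 = 10.
§4 applies: 10 + 3 = 13.
§5 applies: 13 + 3 = 16.
§6 does not apply.
§8 applies (level before this adjustment is 16 < 19, so +1): 16 + 1 = 17.
Final offense level: 17.
Criminal history: 10 prior points → Category 5 (9+).
Level 17 falls in the 12-22 band.
Grid: Level 12-22 × Category 5 = 1920-2160 days.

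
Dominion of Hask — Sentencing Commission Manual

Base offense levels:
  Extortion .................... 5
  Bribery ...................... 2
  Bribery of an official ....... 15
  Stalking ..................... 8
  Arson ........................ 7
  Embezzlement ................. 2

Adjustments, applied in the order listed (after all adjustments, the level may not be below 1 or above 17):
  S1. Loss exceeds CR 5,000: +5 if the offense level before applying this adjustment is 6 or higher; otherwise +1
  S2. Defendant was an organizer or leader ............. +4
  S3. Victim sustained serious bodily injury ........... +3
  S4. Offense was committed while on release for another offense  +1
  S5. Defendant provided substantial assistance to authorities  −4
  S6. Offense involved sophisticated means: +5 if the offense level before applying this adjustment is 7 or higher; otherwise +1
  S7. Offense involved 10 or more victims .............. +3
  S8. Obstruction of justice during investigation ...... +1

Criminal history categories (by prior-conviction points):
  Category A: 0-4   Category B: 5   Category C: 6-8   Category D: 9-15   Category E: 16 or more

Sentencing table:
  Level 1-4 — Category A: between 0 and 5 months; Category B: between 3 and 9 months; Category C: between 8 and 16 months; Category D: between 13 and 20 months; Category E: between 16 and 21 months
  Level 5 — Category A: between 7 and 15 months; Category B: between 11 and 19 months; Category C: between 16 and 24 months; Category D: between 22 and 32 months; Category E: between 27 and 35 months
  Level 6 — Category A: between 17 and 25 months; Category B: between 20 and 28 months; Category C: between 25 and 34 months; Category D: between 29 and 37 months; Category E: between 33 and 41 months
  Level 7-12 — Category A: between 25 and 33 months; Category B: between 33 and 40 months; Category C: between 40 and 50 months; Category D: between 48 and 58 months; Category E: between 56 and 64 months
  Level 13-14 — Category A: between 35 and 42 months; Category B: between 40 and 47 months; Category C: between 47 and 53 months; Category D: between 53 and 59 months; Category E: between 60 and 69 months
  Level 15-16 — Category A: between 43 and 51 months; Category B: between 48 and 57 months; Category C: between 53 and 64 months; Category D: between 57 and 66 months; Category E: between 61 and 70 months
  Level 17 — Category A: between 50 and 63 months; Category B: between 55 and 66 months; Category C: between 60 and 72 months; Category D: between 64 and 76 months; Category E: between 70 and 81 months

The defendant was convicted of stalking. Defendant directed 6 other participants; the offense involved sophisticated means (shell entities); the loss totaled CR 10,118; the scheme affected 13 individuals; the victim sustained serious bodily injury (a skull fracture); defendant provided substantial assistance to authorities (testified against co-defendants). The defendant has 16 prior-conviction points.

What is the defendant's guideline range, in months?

Base offense level for stalking: 8.
S1 applies (level before this adjustment is 8 ≥ 6, so +5): 8 + 5 = 13.
S2 applies: 13 + 4 = 17.
S3 applies: 17 + 3 = 20.
S5 applies: 20 − 4 = 16.
S6 applies (level before this adjustment is 16 ≥ 7, so +5): 16 + 5 = 21.
S7 applies: 21 + 3 = 24.
S8 does not apply.
Level 24 exceeds the maximum of 17; capped at 17.
Final offense level: 17.
Criminal history: 16 prior points → Category E (16+).
Level 17 falls in the 17 band.
Grid: Level 17 × Category E = 70-81 months.

70-81 months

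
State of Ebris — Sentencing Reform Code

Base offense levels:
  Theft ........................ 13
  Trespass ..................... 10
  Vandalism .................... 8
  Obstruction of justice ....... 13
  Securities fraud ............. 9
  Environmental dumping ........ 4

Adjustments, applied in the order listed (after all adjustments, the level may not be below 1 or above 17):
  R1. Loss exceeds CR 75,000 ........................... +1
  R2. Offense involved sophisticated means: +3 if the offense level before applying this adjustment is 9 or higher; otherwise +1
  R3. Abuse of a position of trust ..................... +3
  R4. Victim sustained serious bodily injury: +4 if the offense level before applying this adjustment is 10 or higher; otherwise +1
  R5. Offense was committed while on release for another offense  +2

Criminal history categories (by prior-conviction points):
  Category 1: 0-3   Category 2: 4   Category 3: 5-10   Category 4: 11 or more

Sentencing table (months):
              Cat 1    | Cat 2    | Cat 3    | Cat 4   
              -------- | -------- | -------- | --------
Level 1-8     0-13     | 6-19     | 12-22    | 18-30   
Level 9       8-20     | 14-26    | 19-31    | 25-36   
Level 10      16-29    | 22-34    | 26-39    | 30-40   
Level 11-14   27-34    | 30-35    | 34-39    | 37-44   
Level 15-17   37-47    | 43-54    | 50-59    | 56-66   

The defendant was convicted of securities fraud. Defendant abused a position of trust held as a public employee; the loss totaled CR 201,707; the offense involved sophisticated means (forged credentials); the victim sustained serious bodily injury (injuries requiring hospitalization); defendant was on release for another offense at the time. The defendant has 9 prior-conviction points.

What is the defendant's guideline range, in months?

Base offense level for securities fraud: 9.
R1 applies: 9 + 1 = 10.
R2 applies (level before this adjustment is 10 ≥ 9, so +3): 10 + 3 = 13.
R3 applies: 13 + 3 = 16.
R4 applies (level before this adjustment is 16 ≥ 10, so +4): 16 + 4 = 20.
R5 applies: 20 + 2 = 22.
Level 22 exceeds the maximum of 17; capped at 17.
Final offense level: 17.
Criminal history: 9 prior points → Category 3 (5-10).
Level 17 falls in the 15-17 band.
Grid: Level 15-17 × Category 3 = 50-59 months.

50-59 months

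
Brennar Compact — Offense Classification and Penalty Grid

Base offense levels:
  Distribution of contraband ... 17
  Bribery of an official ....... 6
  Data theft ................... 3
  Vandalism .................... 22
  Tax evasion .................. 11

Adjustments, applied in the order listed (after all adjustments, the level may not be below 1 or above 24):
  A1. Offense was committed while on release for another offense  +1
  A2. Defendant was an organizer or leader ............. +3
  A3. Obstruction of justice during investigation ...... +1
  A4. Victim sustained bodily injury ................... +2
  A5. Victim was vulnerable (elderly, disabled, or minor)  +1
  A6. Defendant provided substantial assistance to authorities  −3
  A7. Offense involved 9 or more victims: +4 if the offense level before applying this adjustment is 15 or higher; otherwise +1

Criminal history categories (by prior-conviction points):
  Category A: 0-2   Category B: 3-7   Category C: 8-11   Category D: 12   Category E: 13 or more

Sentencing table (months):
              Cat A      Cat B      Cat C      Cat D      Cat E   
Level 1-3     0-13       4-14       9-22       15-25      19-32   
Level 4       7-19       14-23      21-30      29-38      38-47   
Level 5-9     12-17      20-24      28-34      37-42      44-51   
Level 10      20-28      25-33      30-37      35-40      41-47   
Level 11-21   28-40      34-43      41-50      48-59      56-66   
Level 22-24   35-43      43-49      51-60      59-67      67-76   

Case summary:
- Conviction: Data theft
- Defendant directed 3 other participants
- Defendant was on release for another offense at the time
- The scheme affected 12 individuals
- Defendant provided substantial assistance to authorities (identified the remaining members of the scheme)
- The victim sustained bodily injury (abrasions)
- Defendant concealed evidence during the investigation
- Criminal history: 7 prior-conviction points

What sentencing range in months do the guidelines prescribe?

20-24 months

Base offense level for data theft: 3.
A1 applies: 3 + 1 = 4.
A2 applies: 4 + 3 = 7.
A3 applies: 7 + 1 = 8.
A4 applies: 8 + 2 = 10.
A6 applies: 10 − 3 = 7.
A7 applies (level before this adjustment is 7 < 15, so +1): 7 + 1 = 8.
Final offense level: 8.
Criminal history: 7 prior points → Category B (3-7).
Level 8 falls in the 5-9 band.
Grid: Level 5-9 × Category B = 20-24 months.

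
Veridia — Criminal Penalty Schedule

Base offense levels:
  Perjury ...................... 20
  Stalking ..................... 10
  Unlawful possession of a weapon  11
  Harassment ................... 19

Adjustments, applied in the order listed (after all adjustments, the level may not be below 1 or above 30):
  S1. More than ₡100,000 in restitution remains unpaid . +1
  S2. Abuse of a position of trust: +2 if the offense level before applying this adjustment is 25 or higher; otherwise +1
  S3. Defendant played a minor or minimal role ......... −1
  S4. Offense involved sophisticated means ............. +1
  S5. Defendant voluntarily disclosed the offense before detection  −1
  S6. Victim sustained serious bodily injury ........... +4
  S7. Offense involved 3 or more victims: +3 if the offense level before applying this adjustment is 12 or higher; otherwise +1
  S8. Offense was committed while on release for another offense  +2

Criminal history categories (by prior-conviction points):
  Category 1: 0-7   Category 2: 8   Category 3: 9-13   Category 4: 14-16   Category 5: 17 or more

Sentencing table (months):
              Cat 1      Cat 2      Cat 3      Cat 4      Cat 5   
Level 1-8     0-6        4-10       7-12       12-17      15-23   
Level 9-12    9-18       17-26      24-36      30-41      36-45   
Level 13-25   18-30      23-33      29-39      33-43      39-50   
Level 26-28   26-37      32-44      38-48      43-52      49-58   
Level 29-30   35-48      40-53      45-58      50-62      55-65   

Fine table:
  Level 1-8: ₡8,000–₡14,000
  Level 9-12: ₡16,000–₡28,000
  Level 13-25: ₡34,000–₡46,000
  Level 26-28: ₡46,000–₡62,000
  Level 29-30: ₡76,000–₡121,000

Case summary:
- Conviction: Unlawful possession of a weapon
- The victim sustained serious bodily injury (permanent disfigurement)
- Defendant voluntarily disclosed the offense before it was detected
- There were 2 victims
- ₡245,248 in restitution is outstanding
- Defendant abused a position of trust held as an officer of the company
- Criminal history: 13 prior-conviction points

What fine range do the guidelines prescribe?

Base offense level for unlawful possession of a weapon: 11.
S1 applies: 11 + 1 = 12.
S2 applies (level before this adjustment is 12 < 25, so +1): 12 + 1 = 13.
S4 does not apply.
S5 applies: 13 − 1 = 12.
S6 applies: 12 + 4 = 16.
S7 does not apply.
S8 does not apply.
Final offense level: 16.
Level 16 falls in the 13-25 band.
Fine table: Level 13-25 → ₡34,000–₡46,000.

₡34,000–₡46,000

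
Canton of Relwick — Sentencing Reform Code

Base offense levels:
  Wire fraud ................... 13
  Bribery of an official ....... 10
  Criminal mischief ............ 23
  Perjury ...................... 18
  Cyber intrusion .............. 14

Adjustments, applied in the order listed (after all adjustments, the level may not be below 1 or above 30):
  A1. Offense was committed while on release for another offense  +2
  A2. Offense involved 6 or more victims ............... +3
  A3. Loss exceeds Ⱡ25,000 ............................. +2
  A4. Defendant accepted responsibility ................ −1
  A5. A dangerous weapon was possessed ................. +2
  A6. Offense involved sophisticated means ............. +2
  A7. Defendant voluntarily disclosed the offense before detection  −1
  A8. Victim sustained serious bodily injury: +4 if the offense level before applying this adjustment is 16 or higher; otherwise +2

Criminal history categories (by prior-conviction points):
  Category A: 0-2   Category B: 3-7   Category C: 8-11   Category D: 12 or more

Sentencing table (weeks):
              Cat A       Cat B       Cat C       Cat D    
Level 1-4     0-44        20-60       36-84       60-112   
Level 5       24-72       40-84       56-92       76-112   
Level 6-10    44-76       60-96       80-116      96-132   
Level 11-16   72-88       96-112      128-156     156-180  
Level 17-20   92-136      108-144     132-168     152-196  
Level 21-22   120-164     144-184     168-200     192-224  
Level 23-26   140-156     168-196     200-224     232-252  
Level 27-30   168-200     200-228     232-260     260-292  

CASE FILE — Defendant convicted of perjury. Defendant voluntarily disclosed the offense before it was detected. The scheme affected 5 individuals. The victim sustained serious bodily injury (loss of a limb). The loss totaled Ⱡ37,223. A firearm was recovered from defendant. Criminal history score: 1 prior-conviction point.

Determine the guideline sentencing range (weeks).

140-156 weeks

Base offense level for perjury: 18.
A2 does not apply.
A3 applies: 18 + 2 = 20.
A5 applies: 20 + 2 = 22.
A6 does not apply.
A7 applies: 22 − 1 = 21.
A8 applies (level before this adjustment is 21 ≥ 16, so +4): 21 + 4 = 25.
Final offense level: 25.
Criminal history: 1 prior point → Category A (0-2).
Level 25 falls in the 23-26 band.
Grid: Level 23-26 × Category A = 140-156 weeks.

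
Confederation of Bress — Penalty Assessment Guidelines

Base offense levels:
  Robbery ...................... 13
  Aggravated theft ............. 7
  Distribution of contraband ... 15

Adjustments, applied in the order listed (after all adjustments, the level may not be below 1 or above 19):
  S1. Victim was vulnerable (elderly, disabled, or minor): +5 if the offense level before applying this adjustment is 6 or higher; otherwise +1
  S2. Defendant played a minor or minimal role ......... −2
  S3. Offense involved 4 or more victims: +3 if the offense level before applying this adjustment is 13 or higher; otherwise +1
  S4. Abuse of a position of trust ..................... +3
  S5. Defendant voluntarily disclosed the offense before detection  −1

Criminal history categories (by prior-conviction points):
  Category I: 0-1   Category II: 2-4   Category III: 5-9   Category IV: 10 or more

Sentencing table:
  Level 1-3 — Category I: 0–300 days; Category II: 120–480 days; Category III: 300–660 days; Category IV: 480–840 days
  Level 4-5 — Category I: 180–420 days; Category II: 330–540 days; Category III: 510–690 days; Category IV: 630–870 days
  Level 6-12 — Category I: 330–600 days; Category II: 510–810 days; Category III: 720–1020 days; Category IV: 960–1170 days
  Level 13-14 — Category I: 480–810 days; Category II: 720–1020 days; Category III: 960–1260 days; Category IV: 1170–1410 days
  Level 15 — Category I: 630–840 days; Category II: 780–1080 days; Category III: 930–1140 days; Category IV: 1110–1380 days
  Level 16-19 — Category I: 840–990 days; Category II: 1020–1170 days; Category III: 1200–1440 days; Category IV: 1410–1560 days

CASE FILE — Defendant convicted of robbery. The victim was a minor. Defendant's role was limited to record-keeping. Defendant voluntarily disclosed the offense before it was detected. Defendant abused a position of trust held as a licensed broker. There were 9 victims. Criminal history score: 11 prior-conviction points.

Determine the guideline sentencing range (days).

1410-1560 days

Base offense level for robbery: 13.
S1 applies (level before this adjustment is 13 ≥ 6, so +5): 13 + 5 = 18.
S2 applies: 18 − 2 = 16.
S3 applies (level before this adjustment is 16 ≥ 13, so +3): 16 + 3 = 19.
S4 applies: 19 + 3 = 22.
S5 applies: 22 − 1 = 21.
Level 21 exceeds the maximum of 19; capped at 19.
Final offense level: 19.
Criminal history: 11 prior points → Category IV (10+).
Level 19 falls in the 16-19 band.
Grid: Level 16-19 × Category IV = 1410-1560 days.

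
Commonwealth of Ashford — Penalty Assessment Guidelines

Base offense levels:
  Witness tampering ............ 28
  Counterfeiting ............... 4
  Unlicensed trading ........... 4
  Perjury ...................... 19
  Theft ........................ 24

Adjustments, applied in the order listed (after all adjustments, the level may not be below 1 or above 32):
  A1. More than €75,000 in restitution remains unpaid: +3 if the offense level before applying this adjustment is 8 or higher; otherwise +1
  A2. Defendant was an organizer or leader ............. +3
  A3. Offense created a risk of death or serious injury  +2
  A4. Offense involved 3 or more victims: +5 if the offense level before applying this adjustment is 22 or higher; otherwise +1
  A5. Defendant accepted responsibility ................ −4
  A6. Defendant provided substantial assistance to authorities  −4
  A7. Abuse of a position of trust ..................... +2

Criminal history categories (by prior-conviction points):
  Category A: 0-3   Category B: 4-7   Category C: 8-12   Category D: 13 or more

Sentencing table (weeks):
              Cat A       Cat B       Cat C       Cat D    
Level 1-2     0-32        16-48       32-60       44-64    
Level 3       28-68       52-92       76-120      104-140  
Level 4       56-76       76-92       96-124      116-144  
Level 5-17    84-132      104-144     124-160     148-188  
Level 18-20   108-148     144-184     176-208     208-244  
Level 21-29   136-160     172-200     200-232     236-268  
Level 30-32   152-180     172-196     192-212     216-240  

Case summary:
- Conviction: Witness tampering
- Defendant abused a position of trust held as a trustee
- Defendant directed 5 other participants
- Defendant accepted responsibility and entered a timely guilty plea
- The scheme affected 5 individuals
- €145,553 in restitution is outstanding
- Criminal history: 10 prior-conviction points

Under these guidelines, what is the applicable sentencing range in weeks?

Base offense level for witness tampering: 28.
A1 applies (level before this adjustment is 28 ≥ 8, so +3): 28 + 3 = 31.
A2 applies: 31 + 3 = 34.
A4 applies (level before this adjustment is 34 ≥ 22, so +5): 34 + 5 = 39.
A5 applies: 39 − 4 = 35.
A6 does not apply.
A7 applies: 35 + 2 = 37.
Level 37 exceeds the maximum of 32; capped at 32.
Final offense level: 32.
Criminal history: 10 prior points → Category C (8-12).
Level 32 falls in the 30-32 band.
Grid: Level 30-32 × Category C = 192-212 weeks.

192-212 weeks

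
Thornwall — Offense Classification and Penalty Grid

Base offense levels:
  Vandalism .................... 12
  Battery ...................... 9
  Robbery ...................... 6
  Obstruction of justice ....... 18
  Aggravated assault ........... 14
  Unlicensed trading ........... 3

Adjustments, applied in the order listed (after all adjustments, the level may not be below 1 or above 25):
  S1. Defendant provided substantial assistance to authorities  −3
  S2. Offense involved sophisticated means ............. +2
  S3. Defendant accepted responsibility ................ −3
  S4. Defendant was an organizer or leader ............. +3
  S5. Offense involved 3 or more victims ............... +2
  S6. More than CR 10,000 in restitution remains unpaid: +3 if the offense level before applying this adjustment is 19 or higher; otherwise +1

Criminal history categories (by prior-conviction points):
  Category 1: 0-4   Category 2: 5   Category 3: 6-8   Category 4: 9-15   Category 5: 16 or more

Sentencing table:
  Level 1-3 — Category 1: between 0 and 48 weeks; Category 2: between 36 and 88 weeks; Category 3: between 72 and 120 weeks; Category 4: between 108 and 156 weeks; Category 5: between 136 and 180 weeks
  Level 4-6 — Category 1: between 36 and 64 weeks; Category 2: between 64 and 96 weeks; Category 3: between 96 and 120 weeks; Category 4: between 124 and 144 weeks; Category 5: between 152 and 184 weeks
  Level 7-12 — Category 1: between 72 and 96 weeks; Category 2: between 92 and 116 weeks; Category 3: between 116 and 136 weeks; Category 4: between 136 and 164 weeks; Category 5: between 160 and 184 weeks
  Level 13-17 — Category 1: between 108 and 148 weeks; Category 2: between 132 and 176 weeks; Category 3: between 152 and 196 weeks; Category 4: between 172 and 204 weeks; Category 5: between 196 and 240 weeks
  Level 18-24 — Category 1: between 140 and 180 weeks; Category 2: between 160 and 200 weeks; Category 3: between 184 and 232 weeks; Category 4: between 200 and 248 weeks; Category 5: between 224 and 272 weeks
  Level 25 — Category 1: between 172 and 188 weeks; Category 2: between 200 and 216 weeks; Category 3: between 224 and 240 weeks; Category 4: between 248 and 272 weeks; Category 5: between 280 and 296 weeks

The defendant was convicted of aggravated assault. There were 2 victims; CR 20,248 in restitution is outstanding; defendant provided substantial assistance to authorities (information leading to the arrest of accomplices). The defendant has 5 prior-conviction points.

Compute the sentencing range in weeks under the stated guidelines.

92-116 weeks

Base offense level for aggravated assault: 14.
S1 applies: 14 − 3 = 11.
S2 does not apply.
S3 does not apply.
S4 does not apply.
S6 applies (level before this adjustment is 11 < 19, so +1): 11 + 1 = 12.
Final offense level: 12.
Criminal history: 5 prior points → Category 2 (5).
Level 12 falls in the 7-12 band.
Grid: Level 7-12 × Category 2 = 92-116 weeks.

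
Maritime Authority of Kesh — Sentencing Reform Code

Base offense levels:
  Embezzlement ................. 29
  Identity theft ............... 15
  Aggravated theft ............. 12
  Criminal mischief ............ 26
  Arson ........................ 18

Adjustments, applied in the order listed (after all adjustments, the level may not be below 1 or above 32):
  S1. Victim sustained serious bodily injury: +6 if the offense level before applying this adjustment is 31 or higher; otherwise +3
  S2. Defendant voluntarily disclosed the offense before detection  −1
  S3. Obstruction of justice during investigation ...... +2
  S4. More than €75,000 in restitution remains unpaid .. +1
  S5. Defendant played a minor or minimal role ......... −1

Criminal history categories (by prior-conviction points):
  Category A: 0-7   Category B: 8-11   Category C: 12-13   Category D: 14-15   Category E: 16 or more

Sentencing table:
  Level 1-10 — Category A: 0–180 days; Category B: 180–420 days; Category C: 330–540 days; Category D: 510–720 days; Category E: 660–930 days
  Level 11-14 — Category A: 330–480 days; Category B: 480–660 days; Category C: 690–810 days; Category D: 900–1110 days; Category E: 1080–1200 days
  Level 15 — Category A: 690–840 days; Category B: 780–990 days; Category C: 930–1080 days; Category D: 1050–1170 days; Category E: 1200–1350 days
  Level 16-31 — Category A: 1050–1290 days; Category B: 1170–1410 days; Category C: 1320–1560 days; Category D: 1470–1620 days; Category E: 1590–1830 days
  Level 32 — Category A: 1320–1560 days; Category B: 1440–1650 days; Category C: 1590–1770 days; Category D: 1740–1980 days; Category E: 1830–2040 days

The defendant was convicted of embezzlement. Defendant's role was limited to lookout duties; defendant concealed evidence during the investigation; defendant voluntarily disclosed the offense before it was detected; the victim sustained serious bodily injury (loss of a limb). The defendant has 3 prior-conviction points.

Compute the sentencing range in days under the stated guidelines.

Base offense level for embezzlement: 29.
S1 applies (level before this adjustment is 29 < 31, so +3): 29 + 3 = 32.
S2 applies: 32 − 1 = 31.
S3 applies: 31 + 2 = 33.
S4 does not apply.
S5 applies: 33 − 1 = 32.
Final offense level: 32.
Criminal history: 3 prior points → Category A (0-7).
Level 32 falls in the 32 band.
Grid: Level 32 × Category A = 1320-1560 days.

1320-1560 days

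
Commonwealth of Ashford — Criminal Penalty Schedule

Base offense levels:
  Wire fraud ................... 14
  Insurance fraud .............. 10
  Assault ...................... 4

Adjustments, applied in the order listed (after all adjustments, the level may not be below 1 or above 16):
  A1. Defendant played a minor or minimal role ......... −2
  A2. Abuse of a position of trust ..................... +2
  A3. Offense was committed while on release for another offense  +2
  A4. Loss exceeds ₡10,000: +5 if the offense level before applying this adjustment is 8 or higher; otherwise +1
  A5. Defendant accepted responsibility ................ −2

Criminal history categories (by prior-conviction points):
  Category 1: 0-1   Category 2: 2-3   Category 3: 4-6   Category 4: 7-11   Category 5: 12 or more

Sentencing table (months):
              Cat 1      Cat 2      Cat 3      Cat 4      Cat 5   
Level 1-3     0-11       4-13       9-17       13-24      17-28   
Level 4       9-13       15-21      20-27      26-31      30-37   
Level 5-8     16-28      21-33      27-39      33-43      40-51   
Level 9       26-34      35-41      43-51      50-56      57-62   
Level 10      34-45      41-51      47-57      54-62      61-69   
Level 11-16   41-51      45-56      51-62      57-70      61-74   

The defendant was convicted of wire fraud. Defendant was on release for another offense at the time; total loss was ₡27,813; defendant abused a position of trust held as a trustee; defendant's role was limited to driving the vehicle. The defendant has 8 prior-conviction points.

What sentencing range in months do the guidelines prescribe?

Base offense level for wire fraud: 14.
A1 applies: 14 − 2 = 12.
A2 applies: 12 + 2 = 14.
A3 applies: 14 + 2 = 16.
A4 applies (level before this adjustment is 16 ≥ 8, so +5): 16 + 5 = 21.
A5 does not apply.
Level 21 exceeds the maximum of 16; capped at 16.
Final offense level: 16.
Criminal history: 8 prior points → Category 4 (7-11).
Level 16 falls in the 11-16 band.
Grid: Level 11-16 × Category 4 = 57-70 months.

57-70 months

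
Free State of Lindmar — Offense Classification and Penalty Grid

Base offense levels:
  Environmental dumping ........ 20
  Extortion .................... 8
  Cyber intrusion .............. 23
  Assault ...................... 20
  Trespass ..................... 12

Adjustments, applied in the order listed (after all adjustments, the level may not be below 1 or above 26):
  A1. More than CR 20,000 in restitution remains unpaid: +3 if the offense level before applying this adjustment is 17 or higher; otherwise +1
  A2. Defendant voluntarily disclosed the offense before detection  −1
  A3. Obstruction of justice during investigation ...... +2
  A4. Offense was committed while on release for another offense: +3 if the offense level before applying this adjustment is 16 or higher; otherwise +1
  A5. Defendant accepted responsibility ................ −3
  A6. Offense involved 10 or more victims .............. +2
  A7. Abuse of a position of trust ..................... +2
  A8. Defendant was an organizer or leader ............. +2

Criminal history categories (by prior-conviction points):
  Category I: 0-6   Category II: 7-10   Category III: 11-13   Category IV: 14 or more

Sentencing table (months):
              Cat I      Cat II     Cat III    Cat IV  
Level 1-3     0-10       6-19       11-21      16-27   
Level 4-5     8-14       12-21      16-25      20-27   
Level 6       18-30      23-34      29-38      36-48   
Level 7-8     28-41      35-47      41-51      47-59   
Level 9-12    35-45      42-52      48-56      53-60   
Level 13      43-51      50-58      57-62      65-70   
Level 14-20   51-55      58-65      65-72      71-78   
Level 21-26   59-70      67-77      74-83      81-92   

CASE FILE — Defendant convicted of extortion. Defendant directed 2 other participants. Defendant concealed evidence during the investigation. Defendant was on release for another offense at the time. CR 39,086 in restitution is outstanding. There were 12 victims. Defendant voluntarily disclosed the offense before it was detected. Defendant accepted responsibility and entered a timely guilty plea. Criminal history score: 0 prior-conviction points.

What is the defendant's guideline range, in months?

Base offense level for extortion: 8.
A1 applies (level before this adjustment is 8 < 17, so +1): 8 + 1 = 9.
A2 applies: 9 − 1 = 8.
A3 applies: 8 + 2 = 10.
A4 applies (level before this adjustment is 10 < 16, so +1): 10 + 1 = 11.
A5 applies: 11 − 3 = 8.
A6 applies: 8 + 2 = 10.
A8 applies: 10 + 2 = 12.
Final offense level: 12.
Criminal history: 0 prior points → Category I (0-6).
Level 12 falls in the 9-12 band.
Grid: Level 9-12 × Category I = 35-45 months.

35-45 months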